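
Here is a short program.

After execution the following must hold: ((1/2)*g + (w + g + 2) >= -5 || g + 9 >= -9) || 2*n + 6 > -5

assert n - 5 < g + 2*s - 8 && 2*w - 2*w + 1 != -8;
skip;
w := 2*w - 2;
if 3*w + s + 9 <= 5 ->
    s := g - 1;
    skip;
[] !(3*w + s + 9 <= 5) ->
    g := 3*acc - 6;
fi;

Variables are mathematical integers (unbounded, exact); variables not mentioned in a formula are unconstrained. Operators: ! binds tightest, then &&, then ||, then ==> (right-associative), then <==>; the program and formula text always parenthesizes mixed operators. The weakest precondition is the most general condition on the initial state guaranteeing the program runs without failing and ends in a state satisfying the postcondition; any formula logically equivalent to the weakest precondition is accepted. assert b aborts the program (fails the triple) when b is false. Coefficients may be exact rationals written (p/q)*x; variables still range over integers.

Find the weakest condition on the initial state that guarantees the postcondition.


Working backward. After the program, the postcondition ((1/2)*g + (w + g + 2) >= -5 || g + 9 >= -9) || 2*n + 6 > -5 must hold; in canonical form it is (3/2)*g + w >= -7 || g >= -18 || 2*n > -11.
Then branch requires (3/2)*g + w >= -7 || g >= -18 || 2*n > -11; else branch requires (9/2)*acc + w >= 2 || 3*acc >= -12 || 2*n > -11.
Before the if: (s + 3*w <= -4 ==> ((3/2)*g + w >= -7 || g >= -18 || 2*n > -11)) && ((!(s + 3*w <= -4)) ==> ((9/2)*acc + w >= 2 || 3*acc >= -12 || 2*n > -11))
Before w := 2*w - 2: (s + 6*w <= 2 ==> ((3/2)*g + 2*w >= -5 || g >= -18 || 2*n > -11)) && ((!(s + 6*w <= 2)) ==> ((9/2)*acc + 2*w >= 4 || 3*acc >= -12 || 2*n > -11))
Before skip: (s + 6*w <= 2 ==> ((3/2)*g + 2*w >= -5 || g >= -18 || 2*n > -11)) && ((!(s + 6*w <= 2)) ==> ((9/2)*acc + 2*w >= 4 || 3*acc >= -12 || 2*n > -11))
Before assert n - 5 < g + 2*s - 8 && 2*w - 2*w + 1 != -8: n < g + 2*s - 3 && (s + 6*w <= 2 ==> ((3/2)*g + 2*w >= -5 || g >= -18 || 2*n > -11)) && ((!(s + 6*w <= 2)) ==> ((9/2)*acc + 2*w >= 4 || 3*acc >= -12 || 2*n > -11))
Answer: WP = n < g + 2*s - 3 && (s + 6*w <= 2 ==> ((3/2)*g + 2*w >= -5 || g >= -18 || 2*n > -11)) && ((!(s + 6*w <= 2)) ==> ((9/2)*acc + 2*w >= 4 || 3*acc >= -12 || 2*n > -11))


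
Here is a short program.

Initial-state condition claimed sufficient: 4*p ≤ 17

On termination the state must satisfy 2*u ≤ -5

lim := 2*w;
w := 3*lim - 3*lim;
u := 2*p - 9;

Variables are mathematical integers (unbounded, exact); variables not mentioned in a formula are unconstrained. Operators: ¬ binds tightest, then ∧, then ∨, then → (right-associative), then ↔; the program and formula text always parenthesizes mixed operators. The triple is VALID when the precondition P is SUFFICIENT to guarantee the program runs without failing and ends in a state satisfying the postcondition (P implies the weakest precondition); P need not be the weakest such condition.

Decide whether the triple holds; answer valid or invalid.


Working backward. After the program, 2*u ≤ -5 must hold.
Before u := 2*p - 9: 4*p ≤ 13
Before w := 3*lim - 3*lim: 4*p ≤ 13
Before lim := 2*w: 4*p ≤ 13
The weakest precondition is 4*p ≤ 13.
Check whether 4*p ≤ 17 implies it.
Countermodel: at the initial state p = 4, the precondition holds but the weakest precondition fails.
Answer: invalid


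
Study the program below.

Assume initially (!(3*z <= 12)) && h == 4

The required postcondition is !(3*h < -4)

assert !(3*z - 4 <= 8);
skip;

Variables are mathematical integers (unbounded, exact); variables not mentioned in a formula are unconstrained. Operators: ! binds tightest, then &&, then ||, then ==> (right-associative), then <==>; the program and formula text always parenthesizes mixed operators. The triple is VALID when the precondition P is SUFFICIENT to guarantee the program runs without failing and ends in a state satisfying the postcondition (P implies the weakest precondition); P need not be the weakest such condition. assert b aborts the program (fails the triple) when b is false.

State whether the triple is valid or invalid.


Working backward. After the program, !(3*h < -4) must hold.
Before skip: !(3*h < -4)
Before assert !(3*z - 4 <= 8): (!(3*z <= 12)) && (!(3*h < -4))
The weakest precondition is (!(3*z <= 12)) && (!(3*h < -4)).
Check whether (!(3*z <= 12)) && h == 4 implies it.
Every state satisfying the precondition satisfies the weakest precondition: the implication holds.
Answer: valid


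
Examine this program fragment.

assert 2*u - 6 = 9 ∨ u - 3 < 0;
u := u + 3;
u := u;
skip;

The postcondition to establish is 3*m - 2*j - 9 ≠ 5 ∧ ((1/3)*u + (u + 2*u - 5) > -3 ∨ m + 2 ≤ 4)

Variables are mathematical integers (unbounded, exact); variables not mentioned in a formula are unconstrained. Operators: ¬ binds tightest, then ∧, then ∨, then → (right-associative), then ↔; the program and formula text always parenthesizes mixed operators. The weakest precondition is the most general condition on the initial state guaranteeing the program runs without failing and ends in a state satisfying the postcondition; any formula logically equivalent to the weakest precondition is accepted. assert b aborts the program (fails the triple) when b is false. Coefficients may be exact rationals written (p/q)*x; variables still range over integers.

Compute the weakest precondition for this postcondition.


Working backward. After the program, the postcondition 3*m - 2*j - 9 ≠ 5 ∧ ((1/3)*u + (u + 2*u - 5) > -3 ∨ m + 2 ≤ 4) must hold; in canonical form it is 3*m ≠ 2*j + 14 ∧ ((10/3)*u > 2 ∨ m ≤ 2).
Before skip: 3*m ≠ 2*j + 14 ∧ ((10/3)*u > 2 ∨ m ≤ 2)
Before u := u: 3*m ≠ 2*j + 14 ∧ ((10/3)*u > 2 ∨ m ≤ 2)
Before u := u + 3: 3*m ≠ 2*j + 14 ∧ ((10/3)*u > -8 ∨ m ≤ 2)
Before assert 2*u - 6 = 9 ∨ u - 3 < 0: (2*u = 15 ∨ u < 3) ∧ 3*m ≠ 2*j + 14 ∧ ((10/3)*u > -8 ∨ m ≤ 2)
Answer: WP = (2*u = 15 ∨ u < 3) ∧ 3*m ≠ 2*j + 14 ∧ ((10/3)*u > -8 ∨ m ≤ 2)


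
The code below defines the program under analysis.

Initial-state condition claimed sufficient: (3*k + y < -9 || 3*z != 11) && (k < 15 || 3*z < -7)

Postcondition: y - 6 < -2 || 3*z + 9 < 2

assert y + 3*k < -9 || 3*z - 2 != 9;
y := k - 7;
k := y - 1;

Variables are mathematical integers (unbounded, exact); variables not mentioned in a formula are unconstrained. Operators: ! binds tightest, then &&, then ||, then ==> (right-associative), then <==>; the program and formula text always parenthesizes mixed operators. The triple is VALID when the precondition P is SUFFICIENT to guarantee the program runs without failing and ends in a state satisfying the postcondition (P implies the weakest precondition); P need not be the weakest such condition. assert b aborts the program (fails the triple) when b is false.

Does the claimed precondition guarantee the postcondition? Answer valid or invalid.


Working backward. After the program, the postcondition y - 6 < -2 || 3*z + 9 < 2 must hold; in canonical form it is y < 4 || 3*z < -7.
Before k := y - 1: y < 4 || 3*z < -7
Before y := k - 7: k < 11 || 3*z < -7
Before assert y + 3*k < -9 || 3*z - 2 != 9: (3*k + y < -9 || 3*z != 11) && (k < 11 || 3*z < -7)
The weakest precondition is (3*k + y < -9 || 3*z != 11) && (k < 11 || 3*z < -7).
Check whether (3*k + y < -9 || 3*z != 11) && (k < 15 || 3*z < -7) implies it.
Countermodel: at the initial state k = 11, y = 0, z = -2, the precondition holds but the weakest precondition fails.
Answer: invalid


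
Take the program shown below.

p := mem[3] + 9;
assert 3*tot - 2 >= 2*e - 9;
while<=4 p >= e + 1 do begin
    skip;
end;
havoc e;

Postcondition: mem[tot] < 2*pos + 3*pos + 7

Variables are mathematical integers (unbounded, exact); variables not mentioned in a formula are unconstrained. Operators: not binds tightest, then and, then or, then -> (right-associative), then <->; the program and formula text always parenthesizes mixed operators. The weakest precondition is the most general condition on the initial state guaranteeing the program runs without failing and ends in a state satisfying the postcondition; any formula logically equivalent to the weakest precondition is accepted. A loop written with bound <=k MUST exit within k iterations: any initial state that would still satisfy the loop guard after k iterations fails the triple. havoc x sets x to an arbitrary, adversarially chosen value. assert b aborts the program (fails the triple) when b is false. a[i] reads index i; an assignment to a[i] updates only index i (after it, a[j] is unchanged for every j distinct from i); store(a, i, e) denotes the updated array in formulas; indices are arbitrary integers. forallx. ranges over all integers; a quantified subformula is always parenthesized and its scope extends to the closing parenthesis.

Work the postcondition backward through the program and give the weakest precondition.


Working backward. After the program, the postcondition mem[tot] < 2*pos + 3*pos + 7 must hold; in canonical form it is mem[tot] < 5*pos + 7.
Before havoc e: mem[tot] < 5*pos + 7
Before the loop (bound <=4), unroll the exhaustion recursion (WP_0 = exit-now case; WP_j = one more guarded iteration, up to j = 4):
  WP_0: (not (p >= e + 1)) and mem[tot] < 5*pos + 7
  WP_1: (p >= e + 1 -> ((not (p >= e + 1)) and mem[tot] < 5*pos + 7)) and ((not (p >= e + 1)) -> mem[tot] < 5*pos + 7)
  WP_2: (p >= e + 1 -> ((p >= e + 1 -> ((not (p >= e + 1)) and mem[tot] < 5*pos + 7)) and ((not (p >= e + 1)) -> mem[tot] < 5*pos + 7))) and ((not (p >= e + 1)) -> mem[tot] < 5*pos + 7)
  WP_3: (p >= e + 1 -> ((p >= e + 1 -> ((p >= e + 1 -> ((not (p >= e + 1)) and mem[tot] < 5*pos + 7)) and ((not (p >= e + 1)) -> mem[tot] < 5*pos + 7))) and ((not (p >= e + 1)) -> mem[tot] < 5*pos + 7))) and ((not (p >= e + 1)) -> mem[tot] < 5*pos + 7)
  WP_4: (p >= e + 1 -> ((p >= e + 1 -> ((p >= e + 1 -> ((p >= e + 1 -> ((not (p >= e + 1)) and mem[tot] < 5*pos + 7)) and ((not (p >= e + 1)) -> mem[tot] < 5*pos + 7))) and ((not (p >= e + 1)) -> mem[tot] < 5*pos + 7))) and ((not (p >= e + 1)) -> mem[tot] < 5*pos + 7))) and ((not (p >= e + 1)) -> mem[tot] < 5*pos + 7)
So before the loop: (p >= e + 1 -> ((p >= e + 1 -> ((p >= e + 1 -> ((p >= e + 1 -> ((not (p >= e + 1)) and mem[tot] < 5*pos + 7)) and ((not (p >= e + 1)) -> mem[tot] < 5*pos + 7))) and ((not (p >= e + 1)) -> mem[tot] < 5*pos + 7))) and ((not (p >= e + 1)) -> mem[tot] < 5*pos + 7))) and ((not (p >= e + 1)) -> mem[tot] < 5*pos + 7)
Before assert 3*tot - 2 >= 2*e - 9: 3*tot >= 2*e - 7 and (p >= e + 1 -> ((p >= e + 1 -> ((p >= e + 1 -> ((p >= e + 1 -> ((not (p >= e + 1)) and mem[tot] < 5*pos + 7)) and ((not (p >= e + 1)) -> mem[tot] < 5*pos + 7))) and ((not (p >= e + 1)) -> mem[tot] < 5*pos + 7))) and ((not (p >= e + 1)) -> mem[tot] < 5*pos + 7))) and ((not (p >= e + 1)) -> mem[tot] < 5*pos + 7)
Before p := mem[3] + 9: 3*tot >= 2*e - 7 and (mem[3] >= e - 8 -> ((mem[3] >= e - 8 -> ((mem[3] >= e - 8 -> ((mem[3] >= e - 8 -> ((not (mem[3] >= e - 8)) and mem[tot] < 5*pos + 7)) and ((not (mem[3] >= e - 8)) -> mem[tot] < 5*pos + 7))) and ((not (mem[3] >= e - 8)) -> mem[tot] < 5*pos + 7))) and ((not (mem[3] >= e - 8)) -> mem[tot] < 5*pos + 7))) and ((not (mem[3] >= e - 8)) -> mem[tot] < 5*pos + 7)
Answer: WP = 3*tot >= 2*e - 7 and (mem[3] >= e - 8 -> ((mem[3] >= e - 8 -> ((mem[3] >= e - 8 -> ((mem[3] >= e - 8 -> ((not (mem[3] >= e - 8)) and mem[tot] < 5*pos + 7)) and ((not (mem[3] >= e - 8)) -> mem[tot] < 5*pos + 7))) and ((not (mem[3] >= e - 8)) -> mem[tot] < 5*pos + 7))) and ((not (mem[3] >= e - 8)) -> mem[tot] < 5*pos + 7))) and ((not (mem[3] >= e - 8)) -> mem[tot] < 5*pos + 7)


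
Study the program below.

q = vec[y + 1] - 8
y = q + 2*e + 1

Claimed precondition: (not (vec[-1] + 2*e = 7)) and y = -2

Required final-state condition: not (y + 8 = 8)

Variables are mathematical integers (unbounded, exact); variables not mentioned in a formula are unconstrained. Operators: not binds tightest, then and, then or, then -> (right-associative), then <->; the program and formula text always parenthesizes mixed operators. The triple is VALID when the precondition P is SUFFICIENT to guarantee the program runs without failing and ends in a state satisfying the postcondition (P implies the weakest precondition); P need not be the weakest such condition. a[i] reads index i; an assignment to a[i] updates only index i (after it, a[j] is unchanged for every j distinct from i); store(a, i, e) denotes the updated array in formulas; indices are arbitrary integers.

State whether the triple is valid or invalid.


Working backward. After the program, the postcondition not (y + 8 = 8) must hold; in canonical form it is not (y = 0).
Before y := q + 2*e + 1: not (2*e + q = -1)
Before q := vec[y + 1] - 8: not (vec[y + 1] + 2*e = 7)
The weakest precondition is not (vec[y + 1] + 2*e = 7).
Check whether (not (vec[-1] + 2*e = 7)) and y = -2 implies it.
Every state satisfying the precondition satisfies the weakest precondition: the implication holds.
Answer: valid


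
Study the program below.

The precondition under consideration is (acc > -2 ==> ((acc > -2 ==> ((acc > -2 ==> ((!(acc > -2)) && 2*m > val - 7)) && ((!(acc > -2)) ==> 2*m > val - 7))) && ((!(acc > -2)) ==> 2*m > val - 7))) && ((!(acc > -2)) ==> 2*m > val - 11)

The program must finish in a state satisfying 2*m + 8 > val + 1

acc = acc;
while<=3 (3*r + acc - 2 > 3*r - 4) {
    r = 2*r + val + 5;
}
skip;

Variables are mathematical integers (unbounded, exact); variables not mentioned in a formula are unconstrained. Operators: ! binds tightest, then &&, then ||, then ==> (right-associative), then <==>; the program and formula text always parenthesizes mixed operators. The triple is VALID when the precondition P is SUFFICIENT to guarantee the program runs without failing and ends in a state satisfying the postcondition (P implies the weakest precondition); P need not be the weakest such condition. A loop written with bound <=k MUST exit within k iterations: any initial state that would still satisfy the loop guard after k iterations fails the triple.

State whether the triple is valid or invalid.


Working backward. After the program, the postcondition 2*m + 8 > val + 1 must hold; in canonical form it is 2*m > val - 7.
Before skip: 2*m > val - 7
Before the loop (bound <=3), unroll the exhaustion recursion (WP_0 = exit-now case; WP_j = one more guarded iteration, up to j = 3):
  WP_0: (!(acc > -2)) && 2*m > val - 7
  WP_1: (acc > -2 ==> ((!(acc > -2)) && 2*m > val - 7)) && ((!(acc > -2)) ==> 2*m > val - 7)
  WP_2: (acc > -2 ==> ((acc > -2 ==> ((!(acc > -2)) && 2*m > val - 7)) && ((!(acc > -2)) ==> 2*m > val - 7))) && ((!(acc > -2)) ==> 2*m > val - 7)
  WP_3: (acc > -2 ==> ((acc > -2 ==> ((acc > -2 ==> ((!(acc > -2)) && 2*m > val - 7)) && ((!(acc > -2)) ==> 2*m > val - 7))) && ((!(acc > -2)) ==> 2*m > val - 7))) && ((!(acc > -2)) ==> 2*m > val - 7)
So before the loop: (acc > -2 ==> ((acc > -2 ==> ((acc > -2 ==> ((!(acc > -2)) && 2*m > val - 7)) && ((!(acc > -2)) ==> 2*m > val - 7))) && ((!(acc > -2)) ==> 2*m > val - 7))) && ((!(acc > -2)) ==> 2*m > val - 7)
Before acc := acc: (acc > -2 ==> ((acc > -2 ==> ((acc > -2 ==> ((!(acc > -2)) && 2*m > val - 7)) && ((!(acc > -2)) ==> 2*m > val - 7))) && ((!(acc > -2)) ==> 2*m > val - 7))) && ((!(acc > -2)) ==> 2*m > val - 7)
The weakest precondition is (acc > -2 ==> ((acc > -2 ==> ((acc > -2 ==> ((!(acc > -2)) && 2*m > val - 7)) && ((!(acc > -2)) ==> 2*m > val - 7))) && ((!(acc > -2)) ==> 2*m > val - 7))) && ((!(acc > -2)) ==> 2*m > val - 7).
Check whether (acc > -2 ==> ((acc > -2 ==> ((acc > -2 ==> ((!(acc > -2)) && 2*m > val - 7)) && ((!(acc > -2)) ==> 2*m > val - 7))) && ((!(acc > -2)) ==> 2*m > val - 7))) && ((!(acc > -2)) ==> 2*m > val - 11) implies it.
Countermodel: at the initial state acc = -2, m = -3, val = 1, the precondition holds but the weakest precondition fails.
Answer: invalid


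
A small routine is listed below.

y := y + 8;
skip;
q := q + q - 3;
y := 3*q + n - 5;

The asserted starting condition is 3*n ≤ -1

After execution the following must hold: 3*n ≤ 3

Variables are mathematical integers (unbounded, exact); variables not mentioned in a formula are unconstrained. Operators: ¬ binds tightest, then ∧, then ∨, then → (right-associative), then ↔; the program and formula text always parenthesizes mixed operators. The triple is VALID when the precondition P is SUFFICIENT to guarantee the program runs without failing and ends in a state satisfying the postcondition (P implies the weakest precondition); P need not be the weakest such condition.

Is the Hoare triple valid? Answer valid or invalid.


Working backward. After the program, 3*n ≤ 3 must hold.
Before y := 3*q + n - 5: 3*n ≤ 3
Before q := q + q - 3: 3*n ≤ 3
Before skip: 3*n ≤ 3
Before y := y + 8: 3*n ≤ 3
The weakest precondition is 3*n ≤ 3.
Check whether 3*n ≤ -1 implies it.
Every state satisfying the precondition satisfies the weakest precondition: the implication holds.
Answer: valid


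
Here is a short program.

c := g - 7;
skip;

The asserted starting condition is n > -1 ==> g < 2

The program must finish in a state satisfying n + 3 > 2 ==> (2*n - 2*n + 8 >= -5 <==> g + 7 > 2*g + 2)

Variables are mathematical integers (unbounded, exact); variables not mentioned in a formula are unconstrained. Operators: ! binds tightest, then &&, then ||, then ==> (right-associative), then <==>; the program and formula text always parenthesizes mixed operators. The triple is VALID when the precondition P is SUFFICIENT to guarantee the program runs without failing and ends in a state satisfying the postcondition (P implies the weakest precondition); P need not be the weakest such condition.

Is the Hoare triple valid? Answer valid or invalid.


Working backward. After the program, the postcondition n + 3 > 2 ==> (2*n - 2*n + 8 >= -5 <==> g + 7 > 2*g + 2) must hold; in canonical form it is n > -1 ==> g < 5.
Before skip: n > -1 ==> g < 5
Before c := g - 7: n > -1 ==> g < 5
The weakest precondition is n > -1 ==> g < 5.
Check whether n > -1 ==> g < 2 implies it.
Every state satisfying the precondition satisfies the weakest precondition: the implication holds.
Answer: valid


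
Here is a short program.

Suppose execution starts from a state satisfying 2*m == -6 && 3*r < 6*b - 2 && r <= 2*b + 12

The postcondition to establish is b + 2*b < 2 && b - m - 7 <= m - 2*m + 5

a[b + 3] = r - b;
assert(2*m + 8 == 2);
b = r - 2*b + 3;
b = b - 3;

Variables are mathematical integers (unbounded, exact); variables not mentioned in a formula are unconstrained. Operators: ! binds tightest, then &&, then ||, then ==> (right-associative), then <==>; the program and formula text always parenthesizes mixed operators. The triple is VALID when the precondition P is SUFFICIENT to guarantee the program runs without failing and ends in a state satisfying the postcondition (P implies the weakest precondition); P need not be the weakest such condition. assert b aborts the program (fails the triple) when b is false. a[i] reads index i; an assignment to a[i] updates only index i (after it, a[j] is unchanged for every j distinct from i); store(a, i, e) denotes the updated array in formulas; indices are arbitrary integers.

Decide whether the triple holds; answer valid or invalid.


Working backward. After the program, the postcondition b + 2*b < 2 && b - m - 7 <= m - 2*m + 5 must hold; in canonical form it is 3*b < 2 && b <= 12.
Before b := b - 3: 3*b < 11 && b <= 15
Before b := r - 2*b + 3: 3*r < 6*b + 2 && r <= 2*b + 12
Before assert 2*m + 8 == 2: 2*m == -6 && 3*r < 6*b + 2 && r <= 2*b + 12
Before a[b + 3] := r - b: 2*m == -6 && 3*r < 6*b + 2 && r <= 2*b + 12
The weakest precondition is 2*m == -6 && 3*r < 6*b + 2 && r <= 2*b + 12.
Check whether 2*m == -6 && 3*r < 6*b - 2 && r <= 2*b + 12 implies it.
Every state satisfying the precondition satisfies the weakest precondition: the implication holds.
Answer: valid


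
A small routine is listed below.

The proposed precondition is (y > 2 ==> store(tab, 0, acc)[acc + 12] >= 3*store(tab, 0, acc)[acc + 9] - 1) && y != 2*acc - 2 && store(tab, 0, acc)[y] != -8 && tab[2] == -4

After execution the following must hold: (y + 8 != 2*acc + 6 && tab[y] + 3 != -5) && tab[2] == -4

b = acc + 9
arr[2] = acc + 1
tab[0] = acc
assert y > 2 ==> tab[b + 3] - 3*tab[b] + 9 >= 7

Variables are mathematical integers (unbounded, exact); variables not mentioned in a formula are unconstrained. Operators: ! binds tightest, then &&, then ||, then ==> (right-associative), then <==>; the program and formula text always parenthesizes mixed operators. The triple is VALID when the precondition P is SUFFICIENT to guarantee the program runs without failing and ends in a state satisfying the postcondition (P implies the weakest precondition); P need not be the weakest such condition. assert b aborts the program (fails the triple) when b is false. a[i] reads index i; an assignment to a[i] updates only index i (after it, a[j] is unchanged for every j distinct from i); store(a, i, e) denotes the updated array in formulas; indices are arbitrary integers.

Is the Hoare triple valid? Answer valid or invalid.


Working backward. After the program, the postcondition (y + 8 != 2*acc + 6 && tab[y] + 3 != -5) && tab[2] == -4 must hold; in canonical form it is y != 2*acc - 2 && tab[y] != -8 && tab[2] == -4.
Before assert y > 2 ==> tab[b + 3] - 3*tab[b] + 9 >= 7: (y > 2 ==> tab[b + 3] >= 3*tab[b] - 2) && y != 2*acc - 2 && tab[y] != -8 && tab[2] == -4
Before tab[0] := acc: (y > 2 ==> store(tab, 0, acc)[b + 3] >= 3*store(tab, 0, acc)[b] - 2) && y != 2*acc - 2 && store(tab, 0, acc)[y] != -8 && tab[2] == -4
Before arr[2] := acc + 1: (y > 2 ==> store(tab, 0, acc)[b + 3] >= 3*store(tab, 0, acc)[b] - 2) && y != 2*acc - 2 && store(tab, 0, acc)[y] != -8 && tab[2] == -4
Before b := acc + 9: (y > 2 ==> store(tab, 0, acc)[acc + 12] >= 3*store(tab, 0, acc)[acc + 9] - 2) && y != 2*acc - 2 && store(tab, 0, acc)[y] != -8 && tab[2] == -4
The weakest precondition is (y > 2 ==> store(tab, 0, acc)[acc + 12] >= 3*store(tab, 0, acc)[acc + 9] - 2) && y != 2*acc - 2 && store(tab, 0, acc)[y] != -8 && tab[2] == -4.
Check whether (y > 2 ==> store(tab, 0, acc)[acc + 12] >= 3*store(tab, 0, acc)[acc + 9] - 1) && y != 2*acc - 2 && store(tab, 0, acc)[y] != -8 && tab[2] == -4 implies it.
Every state satisfying the precondition satisfies the weakest precondition: the implication holds.
Answer: valid


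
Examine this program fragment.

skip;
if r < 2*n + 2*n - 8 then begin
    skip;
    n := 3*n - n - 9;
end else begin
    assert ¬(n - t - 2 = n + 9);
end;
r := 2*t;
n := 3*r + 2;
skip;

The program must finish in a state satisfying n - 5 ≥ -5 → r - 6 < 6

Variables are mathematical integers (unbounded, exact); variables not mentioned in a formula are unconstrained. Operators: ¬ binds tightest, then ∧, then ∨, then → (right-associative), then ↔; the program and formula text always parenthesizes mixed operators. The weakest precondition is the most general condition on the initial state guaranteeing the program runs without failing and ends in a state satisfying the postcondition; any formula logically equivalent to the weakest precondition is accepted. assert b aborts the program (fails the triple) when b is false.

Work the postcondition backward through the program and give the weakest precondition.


Working backward. After the program, the postcondition n - 5 ≥ -5 → r - 6 < 6 must hold; in canonical form it is n ≥ 0 → r < 12.
Before skip: n ≥ 0 → r < 12
Before n := 3*r + 2: 3*r ≥ -2 → r < 12
Before r := 2*t: 6*t ≥ -2 → 2*t < 12
Then branch requires 6*t ≥ -2 → 2*t < 12; else branch requires (¬(t = -11)) ∧ (6*t ≥ -2 → 2*t < 12).
Before the if: (r < 4*n - 8 → (6*t ≥ -2 → 2*t < 12)) ∧ ((¬(r < 4*n - 8)) → ((¬(t = -11)) ∧ (6*t ≥ -2 → 2*t < 12)))
Before skip: (r < 4*n - 8 → (6*t ≥ -2 → 2*t < 12)) ∧ ((¬(r < 4*n - 8)) → ((¬(t = -11)) ∧ (6*t ≥ -2 → 2*t < 12)))
Answer: WP = (r < 4*n - 8 → (6*t ≥ -2 → 2*t < 12)) ∧ ((¬(r < 4*n - 8)) → ((¬(t = -11)) ∧ (6*t ≥ -2 → 2*t < 12)))


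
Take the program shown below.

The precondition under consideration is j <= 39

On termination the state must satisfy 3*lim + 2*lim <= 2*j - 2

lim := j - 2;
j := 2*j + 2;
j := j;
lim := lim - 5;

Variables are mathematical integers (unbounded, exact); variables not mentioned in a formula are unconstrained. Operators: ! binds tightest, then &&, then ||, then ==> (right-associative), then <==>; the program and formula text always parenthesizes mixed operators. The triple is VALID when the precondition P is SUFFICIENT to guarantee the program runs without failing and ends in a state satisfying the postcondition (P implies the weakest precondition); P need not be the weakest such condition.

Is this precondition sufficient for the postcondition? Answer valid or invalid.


Working backward. After the program, the postcondition 3*lim + 2*lim <= 2*j - 2 must hold; in canonical form it is 5*lim <= 2*j - 2.
Before lim := lim - 5: 5*lim <= 2*j + 23
Before j := j: 5*lim <= 2*j + 23
Before j := 2*j + 2: 5*lim <= 4*j + 27
Before lim := j - 2: j <= 37
The weakest precondition is j <= 37.
Check whether j <= 39 implies it.
Countermodel: at the initial state j = 38, the precondition holds but the weakest precondition fails.
Answer: invalid


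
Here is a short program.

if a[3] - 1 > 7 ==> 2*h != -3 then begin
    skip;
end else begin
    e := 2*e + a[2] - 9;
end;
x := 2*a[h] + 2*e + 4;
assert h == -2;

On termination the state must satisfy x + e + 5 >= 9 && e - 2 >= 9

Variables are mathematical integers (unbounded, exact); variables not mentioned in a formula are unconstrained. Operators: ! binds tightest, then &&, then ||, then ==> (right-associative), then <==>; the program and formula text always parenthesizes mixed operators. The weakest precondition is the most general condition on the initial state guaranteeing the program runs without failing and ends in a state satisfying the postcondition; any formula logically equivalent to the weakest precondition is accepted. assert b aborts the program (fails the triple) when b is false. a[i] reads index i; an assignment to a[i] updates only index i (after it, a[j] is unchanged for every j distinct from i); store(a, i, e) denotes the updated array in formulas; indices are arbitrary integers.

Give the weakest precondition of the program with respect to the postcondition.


Working backward. After the program, the postcondition x + e + 5 >= 9 && e - 2 >= 9 must hold; in canonical form it is e + x >= 4 && e >= 11.
Before assert h == -2: h == -2 && e + x >= 4 && e >= 11
Before x := 2*a[h] + 2*e + 4: h == -2 && 2*a[h] + 3*e >= 0 && e >= 11
Then branch requires h == -2 && 2*a[h] + 3*e >= 0 && e >= 11; else branch requires h == -2 && 3*a[2] + 2*a[h] + 6*e >= 27 && a[2] + 2*e >= 20.
Before the if: ((a[3] > 8 ==> 2*h != -3) ==> (h == -2 && 2*a[h] + 3*e >= 0 && e >= 11)) && ((!(a[3] > 8 ==> 2*h != -3)) ==> (h == -2 && 3*a[2] + 2*a[h] + 6*e >= 27 && a[2] + 2*e >= 20))
Answer: WP = ((a[3] > 8 ==> 2*h != -3) ==> (h == -2 && 2*a[h] + 3*e >= 0 && e >= 11)) && ((!(a[3] > 8 ==> 2*h != -3)) ==> (h == -2 && 3*a[2] + 2*a[h] + 6*e >= 27 && a[2] + 2*e >= 20))


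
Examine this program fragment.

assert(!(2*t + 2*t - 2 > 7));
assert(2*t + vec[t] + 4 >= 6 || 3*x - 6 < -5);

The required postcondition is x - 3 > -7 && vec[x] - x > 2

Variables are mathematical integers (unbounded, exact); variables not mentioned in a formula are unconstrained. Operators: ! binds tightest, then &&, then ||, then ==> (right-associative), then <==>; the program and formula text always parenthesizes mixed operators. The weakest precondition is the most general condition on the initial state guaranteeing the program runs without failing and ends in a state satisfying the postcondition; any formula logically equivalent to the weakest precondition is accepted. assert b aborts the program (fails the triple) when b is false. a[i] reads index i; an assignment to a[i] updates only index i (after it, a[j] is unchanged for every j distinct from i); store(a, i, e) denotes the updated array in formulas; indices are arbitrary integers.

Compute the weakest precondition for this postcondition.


Working backward. After the program, the postcondition x - 3 > -7 && vec[x] - x > 2 must hold; in canonical form it is x > -4 && vec[x] > x + 2.
Before assert 2*t + vec[t] + 4 >= 6 || 3*x - 6 < -5: (vec[t] + 2*t >= 2 || 3*x < 1) && x > -4 && vec[x] > x + 2
Before assert !(2*t + 2*t - 2 > 7): (!(4*t > 9)) && (vec[t] + 2*t >= 2 || 3*x < 1) && x > -4 && vec[x] > x + 2
Answer: WP = (!(4*t > 9)) && (vec[t] + 2*t >= 2 || 3*x < 1) && x > -4 && vec[x] > x + 2


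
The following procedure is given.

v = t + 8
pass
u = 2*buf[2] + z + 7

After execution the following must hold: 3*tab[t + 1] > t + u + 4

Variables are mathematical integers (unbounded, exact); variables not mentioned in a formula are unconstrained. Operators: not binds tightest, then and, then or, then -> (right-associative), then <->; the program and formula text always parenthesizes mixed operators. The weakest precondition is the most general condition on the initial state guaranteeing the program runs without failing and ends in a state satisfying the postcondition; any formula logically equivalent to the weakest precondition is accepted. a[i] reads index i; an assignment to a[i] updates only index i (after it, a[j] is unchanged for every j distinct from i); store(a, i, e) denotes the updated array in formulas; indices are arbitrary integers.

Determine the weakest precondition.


Working backward. After the program, 3*tab[t + 1] > t + u + 4 must hold.
Before u := 2*buf[2] + z + 7: 3*tab[t + 1] > 2*buf[2] + t + z + 11
Before skip: 3*tab[t + 1] > 2*buf[2] + t + z + 11
Before v := t + 8: 3*tab[t + 1] > 2*buf[2] + t + z + 11
Answer: WP = 3*tab[t + 1] > 2*buf[2] + t + z + 11


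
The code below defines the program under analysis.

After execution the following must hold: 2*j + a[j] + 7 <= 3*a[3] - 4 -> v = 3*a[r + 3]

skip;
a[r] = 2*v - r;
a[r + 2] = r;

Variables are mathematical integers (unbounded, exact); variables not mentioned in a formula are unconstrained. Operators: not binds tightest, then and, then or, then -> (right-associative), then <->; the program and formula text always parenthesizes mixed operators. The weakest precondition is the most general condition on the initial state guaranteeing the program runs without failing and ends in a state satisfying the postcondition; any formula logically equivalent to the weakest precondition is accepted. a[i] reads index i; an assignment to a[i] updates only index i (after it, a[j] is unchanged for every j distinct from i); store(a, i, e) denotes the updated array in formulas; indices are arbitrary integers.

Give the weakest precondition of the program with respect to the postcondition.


Working backward. After the program, the postcondition 2*j + a[j] + 7 <= 3*a[3] - 4 -> v = 3*a[r + 3] must hold; in canonical form it is a[j] + 2*j <= 3*a[3] - 11 -> v = 3*a[r + 3].
Before a[r + 2] := r: store(a, r + 2, r)[j] + 2*j <= 3*store(a, r + 2, r)[3] - 11 -> v = 3*store(a, r + 2, r)[r + 3]
Before a[r] := 2*v - r: store(store(a, r, -r + 2*v), r + 2, r)[j] + 2*j <= 3*store(store(a, r, -r + 2*v), r + 2, r)[3] - 11 -> v = 3*store(store(a, r, -r + 2*v), r + 2, r)[r + 3]
Before skip: store(store(a, r, -r + 2*v), r + 2, r)[j] + 2*j <= 3*store(store(a, r, -r + 2*v), r + 2, r)[3] - 11 -> v = 3*store(store(a, r, -r + 2*v), r + 2, r)[r + 3]
Answer: WP = store(store(a, r, -r + 2*v), r + 2, r)[j] + 2*j <= 3*store(store(a, r, -r + 2*v), r + 2, r)[3] - 11 -> v = 3*store(store(a, r, -r + 2*v), r + 2, r)[r + 3]


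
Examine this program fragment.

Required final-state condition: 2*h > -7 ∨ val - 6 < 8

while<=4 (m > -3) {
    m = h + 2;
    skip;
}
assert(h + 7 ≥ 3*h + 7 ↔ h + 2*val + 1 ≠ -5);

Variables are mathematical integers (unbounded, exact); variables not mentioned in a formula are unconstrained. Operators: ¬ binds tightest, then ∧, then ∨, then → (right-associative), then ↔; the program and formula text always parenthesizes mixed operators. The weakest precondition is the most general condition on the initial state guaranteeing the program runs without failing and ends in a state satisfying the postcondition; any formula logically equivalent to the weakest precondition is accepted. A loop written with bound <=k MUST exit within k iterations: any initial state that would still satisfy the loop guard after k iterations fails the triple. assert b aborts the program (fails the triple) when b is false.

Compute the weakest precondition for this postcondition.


Working backward. After the program, the postcondition 2*h > -7 ∨ val - 6 < 8 must hold; in canonical form it is 2*h > -7 ∨ val < 14.
Before assert h + 7 ≥ 3*h + 7 ↔ h + 2*val + 1 ≠ -5: (2*h ≤ 0 ↔ h + 2*val ≠ -6) ∧ (2*h > -7 ∨ val < 14)
Before the loop (bound <=4), unroll the exhaustion recursion (WP_0 = exit-now case; WP_j = one more guarded iteration, up to j = 4):
  WP_0: (¬(m > -3)) ∧ (2*h ≤ 0 ↔ h + 2*val ≠ -6) ∧ (2*h > -7 ∨ val < 14)
  WP_1: (m > -3 → ((¬(h > -5)) ∧ (2*h ≤ 0 ↔ h + 2*val ≠ -6) ∧ (2*h > -7 ∨ val < 14))) ∧ ((¬(m > -3)) → ((2*h ≤ 0 ↔ h + 2*val ≠ -6) ∧ (2*h > -7 ∨ val < 14)))
  WP_2: (m > -3 → ((h > -5 → ((¬(h > -5)) ∧ (2*h ≤ 0 ↔ h + 2*val ≠ -6) ∧ (2*h > -7 ∨ val < 14))) ∧ ((¬(h > -5)) → ((2*h ≤ 0 ↔ h + 2*val ≠ -6) ∧ (2*h > -7 ∨ val < 14))))) ∧ ((¬(m > -3)) → ((2*h ≤ 0 ↔ h + 2*val ≠ -6) ∧ (2*h > -7 ∨ val < 14)))
  WP_3: (m > -3 → ((h > -5 → ((h > -5 → ((¬(h > -5)) ∧ (2*h ≤ 0 ↔ h + 2*val ≠ -6) ∧ (2*h > -7 ∨ val < 14))) ∧ ((¬(h > -5)) → ((2*h ≤ 0 ↔ h + 2*val ≠ -6) ∧ (2*h > -7 ∨ val < 14))))) ∧ ((¬(h > -5)) → ((2*h ≤ 0 ↔ h + 2*val ≠ -6) ∧ (2*h > -7 ∨ val < 14))))) ∧ ((¬(m > -3)) → ((2*h ≤ 0 ↔ h + 2*val ≠ -6) ∧ (2*h > -7 ∨ val < 14)))
  WP_4: (m > -3 → ((h > -5 → ((h > -5 → ((h > -5 → ((¬(h > -5)) ∧ (2*h ≤ 0 ↔ h + 2*val ≠ -6) ∧ (2*h > -7 ∨ val < 14))) ∧ ((¬(h > -5)) → ((2*h ≤ 0 ↔ h + 2*val ≠ -6) ∧ (2*h > -7 ∨ val < 14))))) ∧ ((¬(h > -5)) → ((2*h ≤ 0 ↔ h + 2*val ≠ -6) ∧ (2*h > -7 ∨ val < 14))))) ∧ ((¬(h > -5)) → ((2*h ≤ 0 ↔ h + 2*val ≠ -6) ∧ (2*h > -7 ∨ val < 14))))) ∧ ((¬(m > -3)) → ((2*h ≤ 0 ↔ h + 2*val ≠ -6) ∧ (2*h > -7 ∨ val < 14)))
So before the loop: (m > -3 → ((h > -5 → ((h > -5 → ((h > -5 → ((¬(h > -5)) ∧ (2*h ≤ 0 ↔ h + 2*val ≠ -6) ∧ (2*h > -7 ∨ val < 14))) ∧ ((¬(h > -5)) → ((2*h ≤ 0 ↔ h + 2*val ≠ -6) ∧ (2*h > -7 ∨ val < 14))))) ∧ ((¬(h > -5)) → ((2*h ≤ 0 ↔ h + 2*val ≠ -6) ∧ (2*h > -7 ∨ val < 14))))) ∧ ((¬(h > -5)) → ((2*h ≤ 0 ↔ h + 2*val ≠ -6) ∧ (2*h > -7 ∨ val < 14))))) ∧ ((¬(m > -3)) → ((2*h ≤ 0 ↔ h + 2*val ≠ -6) ∧ (2*h > -7 ∨ val < 14)))
Answer: WP = (m > -3 → ((h > -5 → ((h > -5 → ((h > -5 → ((¬(h > -5)) ∧ (2*h ≤ 0 ↔ h + 2*val ≠ -6) ∧ (2*h > -7 ∨ val < 14))) ∧ ((¬(h > -5)) → ((2*h ≤ 0 ↔ h + 2*val ≠ -6) ∧ (2*h > -7 ∨ val < 14))))) ∧ ((¬(h > -5)) → ((2*h ≤ 0 ↔ h + 2*val ≠ -6) ∧ (2*h > -7 ∨ val < 14))))) ∧ ((¬(h > -5)) → ((2*h ≤ 0 ↔ h + 2*val ≠ -6) ∧ (2*h > -7 ∨ val < 14))))) ∧ ((¬(m > -3)) → ((2*h ≤ 0 ↔ h + 2*val ≠ -6) ∧ (2*h > -7 ∨ val < 14)))


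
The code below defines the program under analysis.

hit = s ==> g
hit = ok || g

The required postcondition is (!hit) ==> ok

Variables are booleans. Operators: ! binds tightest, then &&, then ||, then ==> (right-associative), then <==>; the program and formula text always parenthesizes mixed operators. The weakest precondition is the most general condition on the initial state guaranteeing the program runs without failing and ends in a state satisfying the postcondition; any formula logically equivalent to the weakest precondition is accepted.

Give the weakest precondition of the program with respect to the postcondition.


Working backward. After the program, (!hit) ==> ok must hold.
Before hit := ok || g: (!(ok || g)) ==> ok
Before hit := s ==> g: (!(ok || g)) ==> ok
Answer: WP = (!(ok || g)) ==> ok


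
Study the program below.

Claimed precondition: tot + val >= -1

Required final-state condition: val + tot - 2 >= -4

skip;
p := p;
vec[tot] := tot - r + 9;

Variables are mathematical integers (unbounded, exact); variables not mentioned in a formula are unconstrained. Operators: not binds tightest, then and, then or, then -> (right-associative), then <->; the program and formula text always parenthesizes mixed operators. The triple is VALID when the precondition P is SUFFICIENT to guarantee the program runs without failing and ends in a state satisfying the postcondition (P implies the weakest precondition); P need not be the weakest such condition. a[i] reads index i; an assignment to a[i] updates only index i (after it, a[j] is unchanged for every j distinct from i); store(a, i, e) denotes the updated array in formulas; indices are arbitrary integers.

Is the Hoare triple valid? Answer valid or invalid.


Working backward. After the program, the postcondition val + tot - 2 >= -4 must hold; in canonical form it is tot + val >= -2.
Before vec[tot] := tot - r + 9: tot + val >= -2
Before p := p: tot + val >= -2
Before skip: tot + val >= -2
The weakest precondition is tot + val >= -2.
Check whether tot + val >= -1 implies it.
Every state satisfying the precondition satisfies the weakest precondition: the implication holds.
Answer: valid


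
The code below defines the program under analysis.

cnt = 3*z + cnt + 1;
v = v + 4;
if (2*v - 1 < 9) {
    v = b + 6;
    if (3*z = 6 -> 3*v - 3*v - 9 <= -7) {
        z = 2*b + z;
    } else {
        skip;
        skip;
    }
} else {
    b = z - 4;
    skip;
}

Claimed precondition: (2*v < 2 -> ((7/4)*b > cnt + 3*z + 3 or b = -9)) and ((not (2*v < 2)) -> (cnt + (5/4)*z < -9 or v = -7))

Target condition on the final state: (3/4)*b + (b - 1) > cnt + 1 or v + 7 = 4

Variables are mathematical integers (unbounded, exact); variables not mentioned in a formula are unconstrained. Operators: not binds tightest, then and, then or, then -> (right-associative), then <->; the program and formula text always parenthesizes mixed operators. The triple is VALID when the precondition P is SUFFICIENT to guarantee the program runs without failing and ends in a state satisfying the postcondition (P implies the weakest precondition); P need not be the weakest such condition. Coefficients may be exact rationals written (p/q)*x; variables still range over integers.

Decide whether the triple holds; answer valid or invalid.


Working backward. After the program, the postcondition (3/4)*b + (b - 1) > cnt + 1 or v + 7 = 4 must hold; in canonical form it is (7/4)*b > cnt + 2 or v = -3.
Then branch requires (7/4)*b > cnt + 2 or b = -9; else branch requires (7/4)*z > cnt + 9 or v = -3.
Before the if: (2*v < 10 -> ((7/4)*b > cnt + 2 or b = -9)) and ((not (2*v < 10)) -> ((7/4)*z > cnt + 9 or v = -3))
Before v := v + 4: (2*v < 2 -> ((7/4)*b > cnt + 2 or b = -9)) and ((not (2*v < 2)) -> ((7/4)*z > cnt + 9 or v = -7))
Before cnt := 3*z + cnt + 1: (2*v < 2 -> ((7/4)*b > cnt + 3*z + 3 or b = -9)) and ((not (2*v < 2)) -> (cnt + (5/4)*z < -10 or v = -7))
The weakest precondition is (2*v < 2 -> ((7/4)*b > cnt + 3*z + 3 or b = -9)) and ((not (2*v < 2)) -> (cnt + (5/4)*z < -10 or v = -7)).
Check whether (2*v < 2 -> ((7/4)*b > cnt + 3*z + 3 or b = -9)) and ((not (2*v < 2)) -> (cnt + (5/4)*z < -9 or v = -7)) implies it.
Countermodel: at the initial state b = 0, cnt = -3, v = 1, z = -5, the precondition holds but the weakest precondition fails.
Answer: invalid


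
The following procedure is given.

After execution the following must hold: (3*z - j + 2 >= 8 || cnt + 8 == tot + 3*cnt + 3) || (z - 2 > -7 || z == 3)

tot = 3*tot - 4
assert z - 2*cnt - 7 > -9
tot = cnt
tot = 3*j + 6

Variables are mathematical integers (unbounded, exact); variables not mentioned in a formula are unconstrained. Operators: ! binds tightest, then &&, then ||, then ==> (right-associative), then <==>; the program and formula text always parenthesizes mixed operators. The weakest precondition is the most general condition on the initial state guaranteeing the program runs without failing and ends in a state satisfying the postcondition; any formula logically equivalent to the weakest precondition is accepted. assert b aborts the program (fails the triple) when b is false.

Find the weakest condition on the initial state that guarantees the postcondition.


Working backward. After the program, the postcondition (3*z - j + 2 >= 8 || cnt + 8 == tot + 3*cnt + 3) || (z - 2 > -7 || z == 3) must hold; in canonical form it is 3*z >= j + 6 || 2*cnt + tot == 5 || z > -5 || z == 3.
Before tot := 3*j + 6: 3*z >= j + 6 || 2*cnt + 3*j == -1 || z > -5 || z == 3
Before tot := cnt: 3*z >= j + 6 || 2*cnt + 3*j == -1 || z > -5 || z == 3
Before assert z - 2*cnt - 7 > -9: z > 2*cnt - 2 && (3*z >= j + 6 || 2*cnt + 3*j == -1 || z > -5 || z == 3)
Before tot := 3*tot - 4: z > 2*cnt - 2 && (3*z >= j + 6 || 2*cnt + 3*j == -1 || z > -5 || z == 3)
Answer: WP = z > 2*cnt - 2 && (3*z >= j + 6 || 2*cnt + 3*j == -1 || z > -5 || z == 3)
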